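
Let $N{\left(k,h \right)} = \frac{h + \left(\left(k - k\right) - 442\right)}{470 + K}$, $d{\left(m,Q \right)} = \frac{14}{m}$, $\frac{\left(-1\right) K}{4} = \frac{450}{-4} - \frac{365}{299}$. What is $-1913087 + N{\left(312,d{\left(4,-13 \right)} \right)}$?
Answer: $- \frac{1058090420183}{553080} \approx -1.9131 \cdot 10^{6}$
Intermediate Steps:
$K = \frac{136010}{299}$ ($K = - 4 \left(\frac{450}{-4} - \frac{365}{299}\right) = - 4 \left(450 \left(- \frac{1}{4}\right) - \frac{365}{299}\right) = - 4 \left(- \frac{225}{2} - \frac{365}{299}\right) = \left(-4\right) \left(- \frac{68005}{598}\right) = \frac{136010}{299} \approx 454.88$)
$N{\left(k,h \right)} = - \frac{66079}{138270} + \frac{299 h}{276540}$ ($N{\left(k,h \right)} = \frac{h + \left(\left(k - k\right) - 442\right)}{470 + \frac{136010}{299}} = \frac{h + \left(0 - 442\right)}{\frac{276540}{299}} = \left(h - 442\right) \frac{299}{276540} = \left(-442 + h\right) \frac{299}{276540} = - \frac{66079}{138270} + \frac{299 h}{276540}$)
$-1913087 + N{\left(312,d{\left(4,-13 \right)} \right)} = -1913087 - \left(\frac{66079}{138270} - \frac{299 \cdot \frac{14}{4}}{276540}\right) = -1913087 - \left(\frac{66079}{138270} - \frac{299 \cdot 14 \cdot \frac{1}{4}}{276540}\right) = -1913087 + \left(- \frac{66079}{138270} + \frac{299}{276540} \cdot \frac{7}{2}\right) = -1913087 + \left(- \frac{66079}{138270} + \frac{2093}{553080}\right) = -1913087 - \frac{262223}{553080} = - \frac{1058090420183}{553080}$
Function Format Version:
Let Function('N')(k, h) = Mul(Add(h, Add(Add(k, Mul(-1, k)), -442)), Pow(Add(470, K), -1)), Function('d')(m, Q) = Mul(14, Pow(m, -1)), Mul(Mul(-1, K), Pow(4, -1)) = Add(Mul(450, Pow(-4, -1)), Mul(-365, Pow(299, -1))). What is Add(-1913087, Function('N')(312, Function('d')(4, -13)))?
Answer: Rational(-1058090420183, 553080) ≈ -1.9131e+6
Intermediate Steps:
K = Rational(136010, 299) (K = Mul(-4, Add(Mul(450, Pow(-4, -1)), Mul(-365, Pow(299, -1)))) = Mul(-4, Add(Mul(450, Rational(-1, 4)), Mul(-365, Rational(1, 299)))) = Mul(-4, Add(Rational(-225, 2), Rational(-365, 299))) = Mul(-4, Rational(-68005, 598)) = Rational(136010, 299) ≈ 454.88)
Function('N')(k, h) = Add(Rational(-66079, 138270), Mul(Rational(299, 276540), h)) (Function('N')(k, h) = Mul(Add(h, Add(Add(k, Mul(-1, k)), -442)), Pow(Add(470, Rational(136010, 299)), -1)) = Mul(Add(h, Add(0, -442)), Pow(Rational(276540, 299), -1)) = Mul(Add(h, -442), Rational(299, 276540)) = Mul(Add(-442, h), Rational(299, 276540)) = Add(Rational(-66079, 138270), Mul(Rational(299, 276540), h)))
Add(-1913087, Function('N')(312, Function('d')(4, -13))) = Add(-1913087, Add(Rational(-66079, 138270), Mul(Rational(299, 276540), Mul(14, Pow(4, -1))))) = Add(-1913087, Add(Rational(-66079, 138270), Mul(Rational(299, 276540), Mul(14, Rational(1, 4))))) = Add(-1913087, Add(Rational(-66079, 138270), Mul(Rational(299, 276540), Rational(7, 2)))) = Add(-1913087, Add(Rational(-66079, 138270), Rational(2093, 553080))) = Add(-1913087, Rational(-262223, 553080)) = Rational(-1058090420183, 553080)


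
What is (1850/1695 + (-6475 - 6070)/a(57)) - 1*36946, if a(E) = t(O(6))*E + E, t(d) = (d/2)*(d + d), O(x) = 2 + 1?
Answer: -158735943/4294 ≈ -36967.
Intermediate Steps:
O(x) = 3
t(d) = d² (t(d) = (d*(½))*(2*d) = (d/2)*(2*d) = d²)
a(E) = 10*E (a(E) = 3²*E + E = 9*E + E = 10*E)
(1850/1695 + (-6475 - 6070)/a(57)) - 1*36946 = (1850/1695 + (-6475 - 6070)/((10*57))) - 1*36946 = (1850*(1/1695) - 12545/570) - 36946 = (370/339 - 12545*1/570) - 36946 = (370/339 - 2509/114) - 36946 = -89819/4294 - 36946 = -158735943/4294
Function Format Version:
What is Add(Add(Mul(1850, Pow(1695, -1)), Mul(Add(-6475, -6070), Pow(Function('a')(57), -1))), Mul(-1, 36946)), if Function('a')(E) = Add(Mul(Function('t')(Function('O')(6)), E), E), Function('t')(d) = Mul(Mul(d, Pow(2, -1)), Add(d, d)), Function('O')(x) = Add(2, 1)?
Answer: Rational(-158735943, 4294) ≈ -36967.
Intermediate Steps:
Function('O')(x) = 3
Function('t')(d) = Pow(d, 2) (Function('t')(d) = Mul(Mul(d, Rational(1, 2)), Mul(2, d)) = Mul(Mul(Rational(1, 2), d), Mul(2, d)) = Pow(d, 2))
Function('a')(E) = Mul(10, E) (Function('a')(E) = Add(Mul(Pow(3, 2), E), E) = Add(Mul(9, E), E) = Mul(10, E))
Add(Add(Mul(1850, Pow(1695, -1)), Mul(Add(-6475, -6070), Pow(Function('a')(57), -1))), Mul(-1, 36946)) = Add(Add(Mul(1850, Pow(1695, -1)), Mul(Add(-6475, -6070), Pow(Mul(10, 57), -1))), Mul(-1, 36946)) = Add(Add(Mul(1850, Rational(1, 1695)), Mul(-12545, Pow(570, -1))), -36946) = Add(Add(Rational(370, 339), Mul(-12545, Rational(1, 570))), -36946) = Add(Add(Rational(370, 339), Rational(-2509, 114)), -36946) = Add(Rational(-89819, 4294), -36946) = Rational(-158735943, 4294)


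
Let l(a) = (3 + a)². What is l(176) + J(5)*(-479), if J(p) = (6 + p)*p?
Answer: 5696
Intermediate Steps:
J(p) = p*(6 + p)
l(176) + J(5)*(-479) = (3 + 176)² + (5*(6 + 5))*(-479) = 179² + (5*11)*(-479) = 32041 + 55*(-479) = 32041 - 26345 = 5696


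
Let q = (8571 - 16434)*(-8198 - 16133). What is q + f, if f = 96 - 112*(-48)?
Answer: 191320125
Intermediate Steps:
f = 5472 (f = 96 + 5376 = 5472)
q = 191314653 (q = -7863*(-24331) = 191314653)
q + f = 191314653 + 5472 = 191320125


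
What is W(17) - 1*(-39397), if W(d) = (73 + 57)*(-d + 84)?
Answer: 48107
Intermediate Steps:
W(d) = 10920 - 130*d (W(d) = 130*(84 - d) = 10920 - 130*d)
W(17) - 1*(-39397) = (10920 - 130*17) - 1*(-39397) = (10920 - 2210) + 39397 = 8710 + 39397 = 48107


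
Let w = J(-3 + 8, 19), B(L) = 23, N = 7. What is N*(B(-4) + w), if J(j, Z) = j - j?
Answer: 161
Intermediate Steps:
J(j, Z) = 0
w = 0
N*(B(-4) + w) = 7*(23 + 0) = 7*23 = 161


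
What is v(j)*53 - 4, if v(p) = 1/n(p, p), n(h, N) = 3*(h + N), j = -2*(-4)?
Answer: -139/48 ≈ -2.8958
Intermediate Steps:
j = 8
n(h, N) = 3*N + 3*h (n(h, N) = 3*(N + h) = 3*N + 3*h)
v(p) = 1/(6*p) (v(p) = 1/(3*p + 3*p) = 1/(6*p))
v(j)*53 - 4 = ((1/6)/8)*53 - 4 = ((1/6)*(1/8))*53 - 4 = (1/48)*53 - 4 = 53/48 - 4 = -139/48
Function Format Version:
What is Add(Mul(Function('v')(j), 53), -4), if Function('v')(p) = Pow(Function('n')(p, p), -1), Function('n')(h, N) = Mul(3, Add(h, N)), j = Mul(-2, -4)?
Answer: Rational(-139, 48) ≈ -2.8958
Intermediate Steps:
j = 8
Function('n')(h, N) = Add(Mul(3, N), Mul(3, h)) (Function('n')(h, N) = Mul(3, Add(N, h)) = Add(Mul(3, N), Mul(3, h)))
Function('v')(p) = Mul(Rational(1, 6), Pow(p, -1)) (Function('v')(p) = Pow(Add(Mul(3, p), Mul(3, p)), -1) = Pow(Mul(6, p), -1) = Mul(Rational(1, 6), Pow(p, -1)))
Add(Mul(Function('v')(j), 53), -4) = Add(Mul(Mul(Rational(1, 6), Pow(8, -1)), 53), -4) = Add(Mul(Mul(Rational(1, 6), Rational(1, 8)), 53), -4) = Add(Mul(Rational(1, 48), 53), -4) = Add(Rational(53, 48), -4) = Rational(-139, 48)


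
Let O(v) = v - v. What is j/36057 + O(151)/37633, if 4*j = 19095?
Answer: 6365/48076 ≈ 0.13239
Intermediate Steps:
j = 19095/4 (j = (1/4)*19095 = 19095/4 ≈ 4773.8)
O(v) = 0
j/36057 + O(151)/37633 = (19095/4)/36057 + 0/37633 = (19095/4)*(1/36057) + 0*(1/37633) = 6365/48076 + 0 = 6365/48076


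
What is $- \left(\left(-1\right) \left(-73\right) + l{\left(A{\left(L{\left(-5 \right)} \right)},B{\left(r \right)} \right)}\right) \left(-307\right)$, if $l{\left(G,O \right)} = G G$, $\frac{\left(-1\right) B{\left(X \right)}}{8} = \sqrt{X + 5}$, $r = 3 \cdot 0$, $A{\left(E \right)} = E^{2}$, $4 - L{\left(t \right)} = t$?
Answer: $2036638$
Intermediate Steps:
$L{\left(t \right)} = 4 - t$
$r = 0$
$B{\left(X \right)} = - 8 \sqrt{5 + X}$ ($B{\left(X \right)} = - 8 \sqrt{X + 5} = - 8 \sqrt{5 + X}$)
$l{\left(G,O \right)} = G^{2}$
$- \left(\left(-1\right) \left(-73\right) + l{\left(A{\left(L{\left(-5 \right)} \right)},B{\left(r \right)} \right)}\right) \left(-307\right) = - \left(\left(-1\right) \left(-73\right) + \left(\left(4 - -5\right)^{2}\right)^{2}\right) \left(-307\right) = - \left(73 + \left(\left(4 + 5\right)^{2}\right)^{2}\right) \left(-307\right) = - \left(73 + \left(9^{2}\right)^{2}\right) \left(-307\right) = - \left(73 + 81^{2}\right) \left(-307\right) = - \left(73 + 6561\right) \left(-307\right) = - 6634 \left(-307\right) = \left(-1\right) \left(-2036638\right) = 2036638$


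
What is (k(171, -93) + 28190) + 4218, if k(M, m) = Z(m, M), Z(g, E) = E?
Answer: 32579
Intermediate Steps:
k(M, m) = M
(k(171, -93) + 28190) + 4218 = (171 + 28190) + 4218 = 28361 + 4218 = 32579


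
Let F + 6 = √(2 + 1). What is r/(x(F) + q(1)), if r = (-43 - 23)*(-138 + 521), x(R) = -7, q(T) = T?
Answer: 4213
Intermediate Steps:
F = -6 + √3 (F = -6 + √(2 + 1) = -6 + √3 ≈ -4.2680)
r = -25278 (r = -66*383 = -25278)
r/(x(F) + q(1)) = -25278/(-7 + 1) = -25278/(-6) = -⅙*(-25278) = 4213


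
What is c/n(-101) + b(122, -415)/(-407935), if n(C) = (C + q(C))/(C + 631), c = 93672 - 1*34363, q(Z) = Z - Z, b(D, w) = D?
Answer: -12822934977272/41201435 ≈ -3.1123e+5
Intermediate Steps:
q(Z) = 0
c = 59309 (c = 93672 - 34363 = 59309)
n(C) = C/(631 + C) (n(C) = (C + 0)/(C + 631) = C/(631 + C))
c/n(-101) + b(122, -415)/(-407935) = 59309/((-101/(631 - 101))) + 122/(-407935) = 59309/((-101/530)) + 122*(-1/407935) = 59309/((-101*1/530)) - 122/407935 = 59309/(-101/530) - 122/407935 = 59309*(-530/101) - 122/407935 = -31433770/101 - 122/407935 = -12822934977272/41201435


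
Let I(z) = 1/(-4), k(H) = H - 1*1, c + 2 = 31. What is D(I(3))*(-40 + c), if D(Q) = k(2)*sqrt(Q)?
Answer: -11*I/2 ≈ -5.5*I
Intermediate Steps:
c = 29 (c = -2 + 31 = 29)
k(H) = -1 + H (k(H) = H - 1 = -1 + H)
I(z) = -1/4 (I(z) = 1*(-1/4) = -1/4)
D(Q) = sqrt(Q) (D(Q) = (-1 + 2)*sqrt(Q) = 1*sqrt(Q) = sqrt(Q))
D(I(3))*(-40 + c) = sqrt(-1/4)*(-40 + 29) = (I/2)*(-11) = -11*I/2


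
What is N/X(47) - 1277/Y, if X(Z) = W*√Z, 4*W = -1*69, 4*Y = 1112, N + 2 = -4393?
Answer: -1277/278 + 5860*√47/1081 ≈ 32.570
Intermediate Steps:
N = -4395 (N = -2 - 4393 = -4395)
Y = 278 (Y = (¼)*1112 = 278)
W = -69/4 (W = (-1*69)/4 = (¼)*(-69) = -69/4 ≈ -17.250)
X(Z) = -69*√Z/4
N/X(47) - 1277/Y = -4395*(-4*√47/3243) - 1277/278 = -(-5860)*√47/1081 - 1277*1/278 = 5860*√47/1081 - 1277/278 = -1277/278 + 5860*√47/1081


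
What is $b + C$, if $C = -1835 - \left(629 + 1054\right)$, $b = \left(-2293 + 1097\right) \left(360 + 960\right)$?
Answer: $-1582238$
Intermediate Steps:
$b = -1578720$ ($b = \left(-1196\right) 1320 = -1578720$)
$C = -3518$ ($C = -1835 - 1683 = -3518$)
$b + C = -1578720 - 3518 = -1582238$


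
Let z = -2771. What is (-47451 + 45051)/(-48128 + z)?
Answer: 2400/50899 ≈ 0.047152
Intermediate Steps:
(-47451 + 45051)/(-48128 + z) = (-47451 + 45051)/(-48128 - 2771) = -2400/(-50899) = -2400*(-1/50899) = 2400/50899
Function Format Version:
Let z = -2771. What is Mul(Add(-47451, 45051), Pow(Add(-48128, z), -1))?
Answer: Rational(2400, 50899) ≈ 0.047152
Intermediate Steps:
Mul(Add(-47451, 45051), Pow(Add(-48128, z), -1)) = Mul(Add(-47451, 45051), Pow(Add(-48128, -2771), -1)) = Mul(-2400, Pow(-50899, -1)) = Mul(-2400, Rational(-1, 50899)) = Rational(2400, 50899)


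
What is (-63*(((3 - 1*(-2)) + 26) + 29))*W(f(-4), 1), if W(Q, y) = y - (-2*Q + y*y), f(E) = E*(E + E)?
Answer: -241920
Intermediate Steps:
f(E) = 2*E**2 (f(E) = E*(2*E) = 2*E**2)
W(Q, y) = y - y**2 + 2*Q (W(Q, y) = y - (-2*Q + y**2) = y - (y**2 - 2*Q) = y + (-y**2 + 2*Q) = y - y**2 + 2*Q)
(-63*(((3 - 1*(-2)) + 26) + 29))*W(f(-4), 1) = (-63*(((3 - 1*(-2)) + 26) + 29))*(1 - 1*1**2 + 2*(2*(-4)**2)) = (-63*(((3 + 2) + 26) + 29))*(1 - 1*1 + 2*(2*16)) = (-63*((5 + 26) + 29))*(1 - 1 + 2*32) = (-63*(31 + 29))*(1 - 1 + 64) = -63*60*64 = -3780*64 = -241920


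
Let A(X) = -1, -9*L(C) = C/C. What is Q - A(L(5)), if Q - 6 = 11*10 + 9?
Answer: 126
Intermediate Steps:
L(C) = -⅑ (L(C) = -C/(9*C) = -⅑*1 = -⅑)
Q = 125 (Q = 6 + (11*10 + 9) = 6 + (110 + 9) = 6 + 119 = 125)
Q - A(L(5)) = 125 - 1*(-1) = 125 + 1 = 126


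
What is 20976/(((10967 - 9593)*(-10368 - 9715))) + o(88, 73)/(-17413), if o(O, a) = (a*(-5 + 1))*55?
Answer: 353106108/383169899 ≈ 0.92154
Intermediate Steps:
o(O, a) = -220*a (o(O, a) = (a*(-4))*55 = -4*a*55 = -220*a)
20976/(((10967 - 9593)*(-10368 - 9715))) + o(88, 73)/(-17413) = 20976/(((10967 - 9593)*(-10368 - 9715))) - 220*73/(-17413) = 20976/((1374*(-20083))) - 16060*(-1/17413) = 20976/(-27594042) + 1460/1583 = 20976*(-1/27594042) + 1460/1583 = -184/242053 + 1460/1583 = 353106108/383169899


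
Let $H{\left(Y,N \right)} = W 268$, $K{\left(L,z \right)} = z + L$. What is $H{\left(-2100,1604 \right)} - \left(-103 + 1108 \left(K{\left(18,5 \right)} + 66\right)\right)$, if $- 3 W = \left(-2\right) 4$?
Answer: $- \frac{293383}{3} \approx -97794.0$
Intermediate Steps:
$K{\left(L,z \right)} = L + z$
$W = \frac{8}{3}$ ($W = - \frac{\left(-2\right) 4}{3} = \left(- \frac{1}{3}\right) \left(-8\right) = \frac{8}{3} \approx 2.6667$)
$H{\left(Y,N \right)} = \frac{2144}{3}$ ($H{\left(Y,N \right)} = \frac{8}{3} \cdot 268 = \frac{2144}{3}$)
$H{\left(-2100,1604 \right)} - \left(-103 + 1108 \left(K{\left(18,5 \right)} + 66\right)\right) = \frac{2144}{3} + \left(- 1108 \left(\left(18 + 5\right) + 66\right) + 103\right) = \frac{2144}{3} + \left(- 1108 \left(23 + 66\right) + 103\right) = \frac{2144}{3} + \left(\left(-1108\right) 89 + 103\right) = \frac{2144}{3} + \left(-98612 + 103\right) = \frac{2144}{3} - 98509 = - \frac{293383}{3}$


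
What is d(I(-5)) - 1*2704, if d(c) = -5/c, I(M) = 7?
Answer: -18933/7 ≈ -2704.7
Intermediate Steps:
d(I(-5)) - 1*2704 = -5/7 - 1*2704 = -5*⅐ - 2704 = -5/7 - 2704 = -18933/7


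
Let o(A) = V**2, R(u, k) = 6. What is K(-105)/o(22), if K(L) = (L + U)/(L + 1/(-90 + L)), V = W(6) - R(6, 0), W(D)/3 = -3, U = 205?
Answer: -65/15357 ≈ -0.0042326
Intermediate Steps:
W(D) = -9 (W(D) = 3*(-3) = -9)
V = -15 (V = -9 - 1*6 = -9 - 6 = -15)
o(A) = 225 (o(A) = (-15)**2 = 225)
K(L) = (205 + L)/(L + 1/(-90 + L)) (K(L) = (L + 205)/(L + 1/(-90 + L)) = (205 + L)/(L + 1/(-90 + L)))
K(-105)/o(22) = ((-18450 + (-105)**2 + 115*(-105))/(1 + (-105)**2 - 90*(-105)))/225 = ((-18450 + 11025 - 12075)/(1 + 11025 + 9450))*(1/225) = (-19500/20476)*(1/225) = ((1/20476)*(-19500))*(1/225) = -4875/5119*1/225 = -65/15357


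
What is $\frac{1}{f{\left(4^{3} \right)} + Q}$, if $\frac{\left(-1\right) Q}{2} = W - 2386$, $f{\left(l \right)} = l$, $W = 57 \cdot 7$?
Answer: $\frac{1}{4038} \approx 0.00024765$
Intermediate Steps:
$W = 399$
$Q = 3974$ ($Q = - 2 \left(399 - 2386\right) = \left(-2\right) \left(-1987\right) = 3974$)
$\frac{1}{f{\left(4^{3} \right)} + Q} = \frac{1}{4^{3} + 3974} = \frac{1}{64 + 3974} = \frac{1}{4038}$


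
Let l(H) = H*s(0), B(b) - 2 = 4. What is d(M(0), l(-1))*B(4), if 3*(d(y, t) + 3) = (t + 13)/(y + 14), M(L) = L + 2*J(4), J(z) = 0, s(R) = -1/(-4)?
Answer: -453/28 ≈ -16.179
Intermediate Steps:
s(R) = 1/4 (s(R) = -1*(-1/4) = 1/4)
B(b) = 6 (B(b) = 2 + 4 = 6)
l(H) = H/4 (l(H) = H*(1/4) = H/4)
M(L) = L (M(L) = L + 2*0 = L + 0 = L)
d(y, t) = -3 + (13 + t)/(3*(14 + y)) (d(y, t) = -3 + ((t + 13)/(y + 14))/3 = -3 + ((13 + t)/(14 + y))/3 = -3 + (13 + t)/(3*(14 + y)))
d(M(0), l(-1))*B(4) = ((-113 + (1/4)*(-1) - 9*0)/(3*(14 + 0)))*6 = ((1/3)*(-113 - 1/4 + 0)/14)*6 = ((1/3)*(1/14)*(-453/4))*6 = -151/56*6 = -453/28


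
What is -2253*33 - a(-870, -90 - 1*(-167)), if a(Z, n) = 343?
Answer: -74692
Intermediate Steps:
-2253*33 - a(-870, -90 - 1*(-167)) = -2253*33 - 1*343 = -74349 - 343 = -74692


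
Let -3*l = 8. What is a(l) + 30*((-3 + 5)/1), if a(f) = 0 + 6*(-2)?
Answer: 48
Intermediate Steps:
l = -8/3 (l = -⅓*8 = -8/3 ≈ -2.6667)
a(f) = -12 (a(f) = 0 - 12 = -12)
a(l) + 30*((-3 + 5)/1) = -12 + 30*((-3 + 5)/1) = -12 + 30*(2*1) = -12 + 30*2 = -12 + 60 = 48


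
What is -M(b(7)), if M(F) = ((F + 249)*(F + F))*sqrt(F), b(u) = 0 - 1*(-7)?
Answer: -3584*sqrt(7) ≈ -9482.4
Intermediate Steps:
b(u) = 7 (b(u) = 0 + 7 = 7)
M(F) = 2*F**(3/2)*(249 + F) (M(F) = ((249 + F)*(2*F))*sqrt(F) = (2*F*(249 + F))*sqrt(F) = 2*F**(3/2)*(249 + F))
-M(b(7)) = -2*7**(3/2)*(249 + 7) = -2*7*sqrt(7)*256 = -3584*sqrt(7)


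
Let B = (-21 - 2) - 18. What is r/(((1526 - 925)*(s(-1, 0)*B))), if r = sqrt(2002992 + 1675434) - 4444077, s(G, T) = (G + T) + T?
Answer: -4444077/24641 + 3*sqrt(408714)/24641 ≈ -180.28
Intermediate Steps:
s(G, T) = G + 2*T
B = -41 (B = -23 - 18 = -41)
r = -4444077 + 3*sqrt(408714) (r = sqrt(3678426) - 4444077 = 3*sqrt(408714) - 4444077 = -4444077 + 3*sqrt(408714) ≈ -4.4422e+6)
r/(((1526 - 925)*(s(-1, 0)*B))) = (-4444077 + 3*sqrt(408714))/(((1526 - 925)*((-1 + 2*0)*(-41)))) = (-4444077 + 3*sqrt(408714))/((601*((-1 + 0)*(-41)))) = (-4444077 + 3*sqrt(408714))/((601*(-1*(-41)))) = (-4444077 + 3*sqrt(408714))/((601*41)) = (-4444077 + 3*sqrt(408714))/24641 = (-4444077 + 3*sqrt(408714))*(1/24641) = -4444077/24641 + 3*sqrt(408714)/24641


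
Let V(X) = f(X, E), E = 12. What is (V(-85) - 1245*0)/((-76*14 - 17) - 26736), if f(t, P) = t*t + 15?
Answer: -7240/27817 ≈ -0.26027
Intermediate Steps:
f(t, P) = 15 + t² (f(t, P) = t² + 15 = 15 + t²)
V(X) = 15 + X²
(V(-85) - 1245*0)/((-76*14 - 17) - 26736) = ((15 + (-85)²) - 1245*0)/((-76*14 - 17) - 26736) = ((15 + 7225) + 0)/((-1064 - 17) - 26736) = (7240 + 0)/(-1081 - 26736) = 7240/(-27817) = 7240*(-1/27817) = -7240/27817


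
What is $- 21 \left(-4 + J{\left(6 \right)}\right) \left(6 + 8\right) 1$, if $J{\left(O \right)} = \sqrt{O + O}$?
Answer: $1176 - 588 \sqrt{3} \approx 157.55$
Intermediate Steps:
$J{\left(O \right)} = \sqrt{2} \sqrt{O}$ ($J{\left(O \right)} = \sqrt{2 O} = \sqrt{2} \sqrt{O}$)
$- 21 \left(-4 + J{\left(6 \right)}\right) \left(6 + 8\right) 1 = - 21 \left(-4 + \sqrt{2} \sqrt{6}\right) \left(6 + 8\right) 1 = - 21 \left(-4 + 2 \sqrt{3}\right) 14 \cdot 1 = - 21 \left(-56 + 28 \sqrt{3}\right) 1 = \left(1176 - 588 \sqrt{3}\right) 1 = 1176 - 588 \sqrt{3}$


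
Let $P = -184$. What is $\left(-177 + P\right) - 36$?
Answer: $-397$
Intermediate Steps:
$\left(-177 + P\right) - 36 = \left(-177 - 184\right) - 36 = -361 - 36 = -397$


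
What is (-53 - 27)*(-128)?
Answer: 10240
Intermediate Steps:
(-53 - 27)*(-128) = -80*(-128) = 10240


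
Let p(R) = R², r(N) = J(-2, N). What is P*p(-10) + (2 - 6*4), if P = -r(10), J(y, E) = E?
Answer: -1022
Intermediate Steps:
r(N) = N
P = -10 (P = -1*10 = -10)
P*p(-10) + (2 - 6*4) = -10*(-10)² + (2 - 6*4) = -10*100 + (2 - 24) = -1000 - 22 = -1022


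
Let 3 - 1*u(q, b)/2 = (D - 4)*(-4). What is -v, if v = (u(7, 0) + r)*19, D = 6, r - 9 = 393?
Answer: -8056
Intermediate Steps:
r = 402 (r = 9 + 393 = 402)
u(q, b) = 22 (u(q, b) = 6 - 2*(6 - 4)*(-4) = 6 - 4*(-4) = 6 - 2*(-8) = 6 + 16 = 22)
v = 8056 (v = (22 + 402)*19 = 424*19 = 8056)
-v = -1*8056 = -8056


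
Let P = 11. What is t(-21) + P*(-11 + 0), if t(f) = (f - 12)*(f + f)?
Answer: 1265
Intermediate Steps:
t(f) = 2*f*(-12 + f) (t(f) = (-12 + f)*(2*f) = 2*f*(-12 + f))
t(-21) + P*(-11 + 0) = 2*(-21)*(-12 - 21) + 11*(-11 + 0) = 2*(-21)*(-33) + 11*(-11) = 1386 - 121 = 1265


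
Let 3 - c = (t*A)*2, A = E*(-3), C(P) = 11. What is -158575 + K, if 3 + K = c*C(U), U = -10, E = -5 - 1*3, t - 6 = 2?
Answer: -162769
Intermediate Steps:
t = 8 (t = 6 + 2 = 8)
E = -8 (E = -5 - 3 = -8)
A = 24 (A = -8*(-3) = 24)
c = -381 (c = 3 - 8*24*2 = 3 - 192*2 = 3 - 1*384 = 3 - 384 = -381)
K = -4194 (K = -3 - 381*11 = -3 - 4191 = -4194)
-158575 + K = -158575 - 4194 = -162769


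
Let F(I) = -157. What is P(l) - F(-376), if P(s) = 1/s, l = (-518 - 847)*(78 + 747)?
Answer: 176801624/1126125 ≈ 157.00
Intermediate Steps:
l = -1126125 (l = -1365*825 = -1126125)
P(l) - F(-376) = 1/(-1126125) - 1*(-157) = -1/1126125 + 157 = 176801624/1126125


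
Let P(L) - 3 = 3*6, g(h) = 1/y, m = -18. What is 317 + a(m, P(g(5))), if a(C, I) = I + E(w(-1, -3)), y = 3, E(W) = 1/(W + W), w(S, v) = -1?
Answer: 675/2 ≈ 337.50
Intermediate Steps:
E(W) = 1/(2*W)
g(h) = 1/3
P(L) = 21 (P(L) = 3 + 3*6 = 3 + 18 = 21)
a(C, I) = -1/2 + I (a(C, I) = I + (1/2)/(-1) = I + (1/2)*(-1) = I - 1/2 = -1/2 + I)
317 + a(m, P(g(5))) = 317 + (-1/2 + 21) = 317 + 41/2 = 675/2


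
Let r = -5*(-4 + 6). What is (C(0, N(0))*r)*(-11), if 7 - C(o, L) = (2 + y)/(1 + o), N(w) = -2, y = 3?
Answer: 220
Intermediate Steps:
C(o, L) = 7 - 5/(1 + o) (C(o, L) = 7 - (2 + 3)/(1 + o) = 7 - 5/(1 + o))
r = -10 (r = -5*2 = -10)
(C(0, N(0))*r)*(-11) = (((2 + 7*0)/(1 + 0))*(-10))*(-11) = (((2 + 0)/1)*(-10))*(-11) = ((1*2)*(-10))*(-11) = (2*(-10))*(-11) = -20*(-11) = 220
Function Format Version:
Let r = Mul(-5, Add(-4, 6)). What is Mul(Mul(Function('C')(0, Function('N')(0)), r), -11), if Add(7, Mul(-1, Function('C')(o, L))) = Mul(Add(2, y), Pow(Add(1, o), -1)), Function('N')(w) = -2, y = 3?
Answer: 220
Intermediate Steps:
Function('C')(o, L) = Add(7, Mul(-5, Pow(Add(1, o), -1))) (Function('C')(o, L) = Add(7, Mul(-1, Mul(Add(2, 3), Pow(Add(1, o), -1)))) = Add(7, Mul(-1, Mul(5, Pow(Add(1, o), -1)))) = Add(7, Mul(-5, Pow(Add(1, o), -1))))
r = -10 (r = Mul(-5, 2) = -10)
Mul(Mul(Function('C')(0, Function('N')(0)), r), -11) = Mul(Mul(Mul(Pow(Add(1, 0), -1), Add(2, Mul(7, 0))), -10), -11) = Mul(Mul(Mul(Pow(1, -1), Add(2, 0)), -10), -11) = Mul(Mul(Mul(1, 2), -10), -11) = Mul(Mul(2, -10), -11) = Mul(-20, -11) = 220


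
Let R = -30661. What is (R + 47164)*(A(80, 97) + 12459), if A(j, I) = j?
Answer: 206931117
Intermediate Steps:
(R + 47164)*(A(80, 97) + 12459) = (-30661 + 47164)*(80 + 12459) = 16503*12539 = 206931117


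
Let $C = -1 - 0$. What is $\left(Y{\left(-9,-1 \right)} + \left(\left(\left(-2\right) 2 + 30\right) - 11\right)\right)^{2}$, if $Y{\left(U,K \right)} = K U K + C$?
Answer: $25$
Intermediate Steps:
$C = -1$ ($C = -1 + 0 = -1$)
$Y{\left(U,K \right)} = -1 + U K^{2}$ ($Y{\left(U,K \right)} = K U K - 1 = U K^{2} - 1 = -1 + U K^{2}$)
$\left(Y{\left(-9,-1 \right)} + \left(\left(\left(-2\right) 2 + 30\right) - 11\right)\right)^{2} = \left(\left(-1 - 9 \left(-1\right)^{2}\right) + \left(\left(\left(-2\right) 2 + 30\right) - 11\right)\right)^{2} = \left(\left(-1 - 9\right) + \left(\left(-4 + 30\right) - 11\right)\right)^{2} = \left(\left(-1 - 9\right) + \left(26 - 11\right)\right)^{2} = \left(-10 + 15\right)^{2} = 5^{2} = 25$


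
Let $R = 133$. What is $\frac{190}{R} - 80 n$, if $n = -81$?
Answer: $\frac{45370}{7} \approx 6481.4$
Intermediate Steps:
$\frac{190}{R} - 80 n = \frac{190}{133} - -6480 = 190 \cdot \frac{1}{133} + 6480 = \frac{10}{7} + 6480 = \frac{45370}{7}$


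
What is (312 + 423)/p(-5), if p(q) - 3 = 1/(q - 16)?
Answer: 15435/62 ≈ 248.95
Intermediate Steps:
p(q) = 3 + 1/(-16 + q) (p(q) = 3 + 1/(q - 16) = 3 + 1/(-16 + q))
(312 + 423)/p(-5) = (312 + 423)/(((-47 + 3*(-5))/(-16 - 5))) = 735/((-47 - 15)/(-21)) = 735/(-1/21*(-62)) = 735/(62/21) = (21/62)*735 = 15435/62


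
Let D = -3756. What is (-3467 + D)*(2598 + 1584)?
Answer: -30206586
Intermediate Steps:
(-3467 + D)*(2598 + 1584) = (-3467 - 3756)*(2598 + 1584) = -7223*4182 = -30206586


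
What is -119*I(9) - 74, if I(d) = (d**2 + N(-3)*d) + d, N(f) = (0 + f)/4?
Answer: -39923/4 ≈ -9980.8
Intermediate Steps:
N(f) = f/4 (N(f) = f*(1/4) = f/4)
I(d) = d**2 + d/4 (I(d) = (d**2 + ((1/4)*(-3))*d) + d = (d**2 - 3*d/4) + d = d**2 + d/4)
-119*I(9) - 74 = -1071*(1/4 + 9) - 74 = -1071*37/4 - 74 = -119*333/4 - 74 = -39627/4 - 74 = -39923/4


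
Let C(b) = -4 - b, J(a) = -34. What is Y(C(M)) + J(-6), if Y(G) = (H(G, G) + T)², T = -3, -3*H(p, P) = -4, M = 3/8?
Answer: -281/9 ≈ -31.222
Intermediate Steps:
M = 3/8 (M = 3*(⅛) = 3/8 ≈ 0.37500)
H(p, P) = 4/3 (H(p, P) = -⅓*(-4) = 4/3)
Y(G) = 25/9 (Y(G) = (4/3 - 3)² = (-5/3)² = 25/9)
Y(C(M)) + J(-6) = 25/9 - 34 = -281/9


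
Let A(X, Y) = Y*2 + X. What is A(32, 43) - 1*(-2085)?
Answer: 2203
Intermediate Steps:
A(X, Y) = X + 2*Y (A(X, Y) = 2*Y + X = X + 2*Y)
A(32, 43) - 1*(-2085) = (32 + 2*43) - 1*(-2085) = (32 + 86) + 2085 = 118 + 2085 = 2203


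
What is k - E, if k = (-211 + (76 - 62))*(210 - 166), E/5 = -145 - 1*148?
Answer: -7203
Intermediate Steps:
E = -1465 (E = 5*(-145 - 1*148) = 5*(-145 - 148) = 5*(-293) = -1465)
k = -8668 (k = (-211 + 14)*44 = -197*44 = -8668)
k - E = -8668 - 1*(-1465) = -8668 + 1465 = -7203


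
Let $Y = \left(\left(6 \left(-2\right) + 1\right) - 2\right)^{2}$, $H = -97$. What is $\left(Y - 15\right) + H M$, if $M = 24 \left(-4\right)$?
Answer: $9466$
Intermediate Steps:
$M = -96$
$Y = 169$ ($Y = \left(\left(-12 + 1\right) - 2\right)^{2} = \left(-11 - 2\right)^{2} = \left(-13\right)^{2} = 169$)
$\left(Y - 15\right) + H M = \left(169 - 15\right) - -9312 = 154 + 9312 = 9466$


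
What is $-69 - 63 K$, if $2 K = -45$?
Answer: $\frac{2697}{2} \approx 1348.5$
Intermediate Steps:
$K = - \frac{45}{2}$ ($K = \frac{1}{2} \left(-45\right) = - \frac{45}{2} \approx -22.5$)
$-69 - 63 K = -69 - - \frac{2835}{2} = -69 + \frac{2835}{2} = \frac{2697}{2}$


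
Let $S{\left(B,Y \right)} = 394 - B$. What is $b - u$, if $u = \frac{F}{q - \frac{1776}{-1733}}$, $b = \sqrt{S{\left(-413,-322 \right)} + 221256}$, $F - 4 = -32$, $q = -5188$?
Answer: $- \frac{12131}{2247257} + \sqrt{222063} \approx 471.23$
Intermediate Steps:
$F = -28$ ($F = 4 - 32 = -28$)
$b = \sqrt{222063}$ ($b = \sqrt{\left(394 - -413\right) + 221256} = \sqrt{\left(394 + 413\right) + 221256} = \sqrt{807 + 221256} = \sqrt{222063} \approx 471.24$)
$u = \frac{12131}{2247257}$ ($u = - \frac{28}{-5188 - \frac{1776}{-1733}} = - \frac{28}{-5188 - - \frac{1776}{1733}} = - \frac{28}{-5188 + \frac{1776}{1733}} = - \frac{28}{- \frac{8989028}{1733}} = \left(-28\right) \left(- \frac{1733}{8989028}\right) = \frac{12131}{2247257} \approx 0.0053981$)
$b - u = \sqrt{222063} - \frac{12131}{2247257} = - \frac{12131}{2247257} + \sqrt{222063}$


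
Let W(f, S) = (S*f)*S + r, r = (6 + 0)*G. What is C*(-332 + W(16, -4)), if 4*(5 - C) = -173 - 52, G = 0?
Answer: -4655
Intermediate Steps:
r = 0 (r = (6 + 0)*0 = 6*0 = 0)
C = 245/4 (C = 5 - (-173 - 52)/4 = 5 - ¼*(-225) = 5 + 225/4 = 245/4 ≈ 61.250)
W(f, S) = f*S² (W(f, S) = (S*f)*S + 0 = f*S² + 0 = f*S²)
C*(-332 + W(16, -4)) = 245*(-332 + 16*(-4)²)/4 = 245*(-332 + 16*16)/4 = 245*(-332 + 256)/4 = (245/4)*(-76) = -4655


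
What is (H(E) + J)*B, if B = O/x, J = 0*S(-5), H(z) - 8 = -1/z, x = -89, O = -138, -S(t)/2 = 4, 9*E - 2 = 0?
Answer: 483/89 ≈ 5.4270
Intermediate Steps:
E = 2/9 (E = 2/9 + (⅑)*0 = 2/9 + 0 = 2/9 ≈ 0.22222)
S(t) = -8 (S(t) = -2*4 = -8)
H(z) = 8 - 1/z
J = 0 (J = 0*(-8) = 0)
B = 138/89 (B = -138/(-89) = -138*(-1/89) = 138/89 ≈ 1.5506)
(H(E) + J)*B = ((8 - 1/2/9) + 0)*(138/89) = ((8 - 1*9/2) + 0)*(138/89) = ((8 - 9/2) + 0)*(138/89) = (7/2 + 0)*(138/89) = (7/2)*(138/89) = 483/89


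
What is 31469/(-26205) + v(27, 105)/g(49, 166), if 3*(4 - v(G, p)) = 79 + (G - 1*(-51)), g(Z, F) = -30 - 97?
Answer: -909996/1109345 ≈ -0.82030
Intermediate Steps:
g(Z, F) = -127
v(G, p) = -118/3 - G/3 (v(G, p) = 4 - (79 + (G - 1*(-51)))/3 = 4 - (79 + (G + 51))/3 = 4 - (79 + (51 + G))/3 = 4 - (130 + G)/3 = 4 + (-130/3 - G/3) = -118/3 - G/3)
31469/(-26205) + v(27, 105)/g(49, 166) = 31469/(-26205) + (-118/3 - ⅓*27)/(-127) = 31469*(-1/26205) + (-118/3 - 9)*(-1/127) = -31469/26205 - 145/3*(-1/127) = -31469/26205 + 145/381 = -909996/1109345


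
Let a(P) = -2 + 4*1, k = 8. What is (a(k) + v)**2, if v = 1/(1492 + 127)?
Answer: 10491121/2621161 ≈ 4.0025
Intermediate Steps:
a(P) = 2 (a(P) = -2 + 4 = 2)
v = 1/1619 ≈ 0.00061767
(a(k) + v)**2 = (2 + 1/1619)**2 = (3239/1619)**2 = 10491121/2621161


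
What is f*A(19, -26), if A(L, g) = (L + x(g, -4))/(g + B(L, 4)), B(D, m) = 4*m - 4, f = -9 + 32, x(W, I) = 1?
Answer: -230/7 ≈ -32.857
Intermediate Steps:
f = 23
B(D, m) = -4 + 4*m
A(L, g) = (1 + L)/(12 + g) (A(L, g) = (L + 1)/(g + (-4 + 4*4)) = (1 + L)/(g + (-4 + 16)) = (1 + L)/(g + 12) = (1 + L)/(12 + g))
f*A(19, -26) = 23*((1 + 19)/(12 - 26)) = 23*(20/(-14)) = 23*(-1/14*20) = 23*(-10/7) = -230/7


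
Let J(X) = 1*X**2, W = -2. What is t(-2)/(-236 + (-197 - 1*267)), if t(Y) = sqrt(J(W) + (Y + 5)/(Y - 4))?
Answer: -sqrt(14)/1400 ≈ -0.0026726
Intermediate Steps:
J(X) = X**2
t(Y) = sqrt(4 + (5 + Y)/(-4 + Y)) (t(Y) = sqrt((-2)**2 + (Y + 5)/(Y - 4)) = sqrt(4 + (5 + Y)/(-4 + Y)))
t(-2)/(-236 + (-197 - 1*267)) = sqrt((-11 + 5*(-2))/(-4 - 2))/(-236 + (-197 - 1*267)) = sqrt((-11 - 10)/(-6))/(-236 + (-197 - 267)) = sqrt(-1/6*(-21))/(-236 - 464) = sqrt(7/2)/(-700) = (sqrt(14)/2)*(-1/700) = -sqrt(14)/1400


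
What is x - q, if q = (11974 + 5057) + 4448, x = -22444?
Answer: -43923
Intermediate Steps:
q = 21479 (q = 17031 + 4448 = 21479)
x - q = -22444 - 1*21479 = -22444 - 21479 = -43923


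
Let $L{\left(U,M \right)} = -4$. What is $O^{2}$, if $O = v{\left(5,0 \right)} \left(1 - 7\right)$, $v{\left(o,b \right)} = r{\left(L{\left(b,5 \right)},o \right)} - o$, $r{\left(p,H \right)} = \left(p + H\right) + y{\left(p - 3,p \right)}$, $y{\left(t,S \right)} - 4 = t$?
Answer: $1764$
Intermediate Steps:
$y{\left(t,S \right)} = 4 + t$
$r{\left(p,H \right)} = 1 + H + 2 p$ ($r{\left(p,H \right)} = \left(p + H\right) + \left(4 + \left(p - 3\right)\right) = \left(H + p\right) + \left(4 + \left(-3 + p\right)\right) = \left(H + p\right) + \left(1 + p\right) = 1 + H + 2 p$)
$v{\left(o,b \right)} = -7$ ($v{\left(o,b \right)} = \left(1 + o + 2 \left(-4\right)\right) - o = \left(1 + o - 8\right) - o = \left(-7 + o\right) - o = -7$)
$O = 42$ ($O = - 7 \left(1 - 7\right) = \left(-7\right) \left(-6\right) = 42$)
$O^{2} = 42^{2} = 1764$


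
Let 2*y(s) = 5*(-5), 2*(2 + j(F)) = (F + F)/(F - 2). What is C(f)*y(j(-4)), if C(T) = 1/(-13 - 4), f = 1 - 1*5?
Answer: 25/34 ≈ 0.73529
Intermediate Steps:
f = -4 (f = 1 - 5 = -4)
C(T) = -1/17 (C(T) = 1/(-17) = -1/17)
j(F) = -2 + F/(-2 + F) (j(F) = -2 + ((F + F)/(F - 2))/2 = -2 + ((2*F)/(-2 + F))/2 = -2 + (2*F/(-2 + F))/2 = -2 + F/(-2 + F))
y(s) = -25/2 (y(s) = (5*(-5))/2 = (½)*(-25) = -25/2)
C(f)*y(j(-4)) = -1/17*(-25/2) = 25/34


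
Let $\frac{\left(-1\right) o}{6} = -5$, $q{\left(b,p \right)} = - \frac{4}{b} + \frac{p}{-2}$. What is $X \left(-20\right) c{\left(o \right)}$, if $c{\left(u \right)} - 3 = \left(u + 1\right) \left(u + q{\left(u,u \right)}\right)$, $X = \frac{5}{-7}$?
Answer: $\frac{19880}{3} \approx 6626.7$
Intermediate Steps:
$q{\left(b,p \right)} = - \frac{4}{b} - \frac{p}{2}$ ($q{\left(b,p \right)} = - \frac{4}{b} + p \left(- \frac{1}{2}\right) = - \frac{4}{b} - \frac{p}{2}$)
$X = - \frac{5}{7}$ ($X = 5 \left(- \frac{1}{7}\right) = - \frac{5}{7} \approx -0.71429$)
$o = 30$ ($o = \left(-6\right) \left(-5\right) = 30$)
$c{\left(u \right)} = 3 + \left(1 + u\right) \left(\frac{u}{2} - \frac{4}{u}\right)$ ($c{\left(u \right)} = 3 + \left(u + 1\right) \left(u - \left(\frac{u}{2} + \frac{4}{u}\right)\right) = 3 + \left(1 + u\right) \left(\frac{u}{2} - \frac{4}{u}\right)$)
$X \left(-20\right) c{\left(o \right)} = \left(- \frac{5}{7}\right) \left(-20\right) \frac{-8 + 30 \left(-2 + 30 + 30^{2}\right)}{2 \cdot 30} = \frac{100 \cdot \frac{1}{2} \cdot \frac{1}{30} \left(-8 + 30 \left(-2 + 30 + 900\right)\right)}{7} = \frac{100 \cdot \frac{1}{2} \cdot \frac{1}{30} \left(-8 + 30 \cdot 928\right)}{7} = \frac{100 \cdot \frac{1}{2} \cdot \frac{1}{30} \left(-8 + 27840\right)}{7} = \frac{100 \cdot \frac{1}{2} \cdot \frac{1}{30} \cdot 27832}{7} = \frac{100}{7} \cdot \frac{6958}{15} = \frac{19880}{3}$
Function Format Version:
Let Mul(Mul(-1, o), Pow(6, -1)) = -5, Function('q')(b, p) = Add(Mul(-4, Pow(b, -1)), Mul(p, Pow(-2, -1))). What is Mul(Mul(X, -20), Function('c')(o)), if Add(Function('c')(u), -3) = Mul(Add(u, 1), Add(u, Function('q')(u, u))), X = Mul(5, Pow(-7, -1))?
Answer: Rational(19880, 3) ≈ 6626.7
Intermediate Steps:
Function('q')(b, p) = Add(Mul(-4, Pow(b, -1)), Mul(Rational(-1, 2), p)) (Function('q')(b, p) = Add(Mul(-4, Pow(b, -1)), Mul(p, Rational(-1, 2))) = Add(Mul(-4, Pow(b, -1)), Mul(Rational(-1, 2), p)))
X = Rational(-5, 7) (X = Mul(5, Rational(-1, 7)) = Rational(-5, 7) ≈ -0.71429)
o = 30 (o = Mul(-6, -5) = 30)
Function('c')(u) = Add(3, Mul(Add(1, u), Add(Mul(Rational(1, 2), u), Mul(-4, Pow(u, -1))))) (Function('c')(u) = Add(3, Mul(Add(u, 1), Add(u, Add(Mul(-4, Pow(u, -1)), Mul(Rational(-1, 2), u))))) = Add(3, Mul(Add(1, u), Add(Mul(Rational(1, 2), u), Mul(-4, Pow(u, -1))))))
Mul(Mul(X, -20), Function('c')(o)) = Mul(Mul(Rational(-5, 7), -20), Mul(Rational(1, 2), Pow(30, -1), Add(-8, Mul(30, Add(-2, 30, Pow(30, 2)))))) = Mul(Rational(100, 7), Mul(Rational(1, 2), Rational(1, 30), Add(-8, Mul(30, Add(-2, 30, 900))))) = Mul(Rational(100, 7), Mul(Rational(1, 2), Rational(1, 30), Add(-8, Mul(30, 928)))) = Mul(Rational(100, 7), Mul(Rational(1, 2), Rational(1, 30), Add(-8, 27840))) = Mul(Rational(100, 7), Mul(Rational(1, 2), Rational(1, 30), 27832)) = Mul(Rational(100, 7), Rational(6958, 15)) = Rational(19880, 3)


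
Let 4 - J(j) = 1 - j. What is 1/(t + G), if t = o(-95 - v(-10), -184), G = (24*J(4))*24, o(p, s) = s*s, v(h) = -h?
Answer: 1/37888 ≈ 2.6394e-5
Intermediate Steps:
J(j) = 3 + j (J(j) = 4 - (1 - j) = 4 + (-1 + j) = 3 + j)
o(p, s) = s**2
G = 4032 (G = (24*(3 + 4))*24 = (24*7)*24 = 168*24 = 4032)
t = 33856 (t = (-184)**2 = 33856)
1/(t + G) = 1/(33856 + 4032) = 1/37888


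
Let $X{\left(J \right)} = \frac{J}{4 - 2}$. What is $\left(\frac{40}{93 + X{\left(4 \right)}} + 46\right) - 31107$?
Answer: $- \frac{590151}{19} \approx -31061.0$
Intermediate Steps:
$X{\left(J \right)} = \frac{J}{2}$
$\left(\frac{40}{93 + X{\left(4 \right)}} + 46\right) - 31107 = \left(\frac{40}{93 + \frac{1}{2} \cdot 4} + 46\right) - 31107 = \left(\frac{40}{93 + 2} + 46\right) - 31107 = \left(\frac{40}{95} + 46\right) - 31107 = \left(40 \cdot \frac{1}{95} + 46\right) - 31107 = \left(\frac{8}{19} + 46\right) - 31107 = \frac{882}{19} - 31107 = - \frac{590151}{19}$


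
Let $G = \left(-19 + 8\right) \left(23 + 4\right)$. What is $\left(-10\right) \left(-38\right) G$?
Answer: $-112860$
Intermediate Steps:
$G = -297$ ($G = \left(-11\right) 27 = -297$)
$\left(-10\right) \left(-38\right) G = \left(-10\right) \left(-38\right) \left(-297\right) = 380 \left(-297\right) = -112860$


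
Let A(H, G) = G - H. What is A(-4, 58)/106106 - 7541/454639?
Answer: -385978864/24119962867 ≈ -0.016002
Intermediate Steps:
A(-4, 58)/106106 - 7541/454639 = (58 - 1*(-4))/106106 - 7541/454639 = (58 + 4)*(1/106106) - 7541*1/454639 = 62*(1/106106) - 7541/454639 = 31/53053 - 7541/454639 = -385978864/24119962867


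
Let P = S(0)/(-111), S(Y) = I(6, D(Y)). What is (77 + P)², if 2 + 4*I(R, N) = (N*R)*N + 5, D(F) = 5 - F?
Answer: 128709025/21904 ≈ 5876.0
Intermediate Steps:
I(R, N) = ¾ + R*N²/4 (I(R, N) = -½ + ((N*R)*N + 5)/4 = -½ + (R*N² + 5)/4 = -½ + (5 + R*N²)/4 = -½ + (5/4 + R*N²/4) = ¾ + R*N²/4)
S(Y) = ¾ + 3*(5 - Y)²/2 (S(Y) = ¾ + (¼)*6*(5 - Y)² = ¾ + 3*(5 - Y)²/2)
P = -51/148 (P = (¾ + 3*(-5 + 0)²/2)/(-111) = (¾ + (3/2)*(-5)²)*(-1/111) = (¾ + (3/2)*25)*(-1/111) = (¾ + 75/2)*(-1/111) = (153/4)*(-1/111) = -51/148 ≈ -0.34459)
(77 + P)² = (77 - 51/148)² = (11345/148)² = 128709025/21904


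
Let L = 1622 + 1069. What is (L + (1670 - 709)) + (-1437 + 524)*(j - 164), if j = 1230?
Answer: -969606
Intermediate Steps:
L = 2691
(L + (1670 - 709)) + (-1437 + 524)*(j - 164) = (2691 + (1670 - 709)) + (-1437 + 524)*(1230 - 164) = (2691 + 961) - 913*1066 = 3652 - 973258 = -969606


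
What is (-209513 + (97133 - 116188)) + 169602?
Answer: -58966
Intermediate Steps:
(-209513 + (97133 - 116188)) + 169602 = (-209513 - 19055) + 169602 = -228568 + 169602 = -58966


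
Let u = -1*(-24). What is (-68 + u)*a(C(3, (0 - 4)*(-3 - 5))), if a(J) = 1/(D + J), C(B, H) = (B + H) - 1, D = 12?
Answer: -22/23 ≈ -0.95652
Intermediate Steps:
C(B, H) = -1 + B + H
u = 24
a(J) = 1/(12 + J)
(-68 + u)*a(C(3, (0 - 4)*(-3 - 5))) = (-68 + 24)/(12 + (-1 + 3 + (0 - 4)*(-3 - 5))) = -44/(12 + (-1 + 3 - 4*(-8))) = -44/(12 + (-1 + 3 + 32)) = -44/(12 + 34) = -44/46 = -44*1/46 = -22/23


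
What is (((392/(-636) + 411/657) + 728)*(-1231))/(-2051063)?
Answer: 10401953693/23806688241 ≈ 0.43693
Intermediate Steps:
(((392/(-636) + 411/657) + 728)*(-1231))/(-2051063) = (((392*(-1/636) + 411*(1/657)) + 728)*(-1231))*(-1/2051063) = (((-98/159 + 137/219) + 728)*(-1231))*(-1/2051063) = ((107/11607 + 728)*(-1231))*(-1/2051063) = ((8450003/11607)*(-1231))*(-1/2051063) = -10401953693/11607*(-1/2051063) = 10401953693/23806688241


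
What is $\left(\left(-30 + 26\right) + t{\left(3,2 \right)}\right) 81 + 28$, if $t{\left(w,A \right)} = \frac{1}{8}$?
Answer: $- \frac{2287}{8} \approx -285.88$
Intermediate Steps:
$t{\left(w,A \right)} = \frac{1}{8}$
$\left(\left(-30 + 26\right) + t{\left(3,2 \right)}\right) 81 + 28 = \left(\left(-30 + 26\right) + \frac{1}{8}\right) 81 + 28 = \left(-4 + \frac{1}{8}\right) 81 + 28 = \left(- \frac{31}{8}\right) 81 + 28 = - \frac{2511}{8} + 28 = - \frac{2287}{8}$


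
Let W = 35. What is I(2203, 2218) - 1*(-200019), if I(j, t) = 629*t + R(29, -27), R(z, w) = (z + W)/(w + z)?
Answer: 1595173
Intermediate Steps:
R(z, w) = (35 + z)/(w + z) (R(z, w) = (z + 35)/(w + z) = (35 + z)/(w + z))
I(j, t) = 32 + 629*t (I(j, t) = 629*t + (35 + 29)/(-27 + 29) = 629*t + 64/2 = 629*t + (½)*64 = 629*t + 32 = 32 + 629*t)
I(2203, 2218) - 1*(-200019) = (32 + 629*2218) - 1*(-200019) = (32 + 1395122) + 200019 = 1395154 + 200019 = 1595173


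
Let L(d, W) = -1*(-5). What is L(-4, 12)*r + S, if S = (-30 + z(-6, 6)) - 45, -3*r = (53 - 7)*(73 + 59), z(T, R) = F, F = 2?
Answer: -10193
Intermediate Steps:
z(T, R) = 2
L(d, W) = 5
r = -2024 (r = -(53 - 7)*(73 + 59)/3 = -46*132/3 = -⅓*6072 = -2024)
S = -73 (S = (-30 + 2) - 45 = -28 - 45 = -73)
L(-4, 12)*r + S = 5*(-2024) - 73 = -10120 - 73 = -10193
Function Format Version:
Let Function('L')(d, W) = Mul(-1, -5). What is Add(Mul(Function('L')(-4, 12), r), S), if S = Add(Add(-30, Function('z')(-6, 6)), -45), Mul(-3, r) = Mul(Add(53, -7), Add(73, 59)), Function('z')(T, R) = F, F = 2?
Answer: -10193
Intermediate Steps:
Function('z')(T, R) = 2
Function('L')(d, W) = 5
r = -2024 (r = Mul(Rational(-1, 3), Mul(Add(53, -7), Add(73, 59))) = Mul(Rational(-1, 3), Mul(46, 132)) = Mul(Rational(-1, 3), 6072) = -2024)
S = -73 (S = Add(Add(-30, 2), -45) = Add(-28, -45) = -73)
Add(Mul(Function('L')(-4, 12), r), S) = Add(Mul(5, -2024), -73) = Add(-10120, -73) = -10193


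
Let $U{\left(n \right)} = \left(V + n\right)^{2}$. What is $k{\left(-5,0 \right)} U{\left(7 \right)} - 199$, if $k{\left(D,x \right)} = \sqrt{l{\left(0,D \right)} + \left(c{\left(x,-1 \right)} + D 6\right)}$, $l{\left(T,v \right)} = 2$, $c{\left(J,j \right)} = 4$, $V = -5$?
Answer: $-199 + 8 i \sqrt{6} \approx -199.0 + 19.596 i$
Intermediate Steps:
$U{\left(n \right)} = \left(-5 + n\right)^{2}$
$k{\left(D,x \right)} = \sqrt{6 + 6 D}$ ($k{\left(D,x \right)} = \sqrt{2 + \left(4 + D 6\right)} = \sqrt{2 + \left(4 + 6 D\right)} = \sqrt{6 + 6 D}$)
$k{\left(-5,0 \right)} U{\left(7 \right)} - 199 = \sqrt{6 + 6 \left(-5\right)} \left(-5 + 7\right)^{2} - 199 = \sqrt{6 - 30} \cdot 2^{2} - 199 = \sqrt{-24} \cdot 4 - 199 = 2 i \sqrt{6} \cdot 4 - 199 = 8 i \sqrt{6} - 199 = -199 + 8 i \sqrt{6}$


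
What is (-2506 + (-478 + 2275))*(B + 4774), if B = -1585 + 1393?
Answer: -3248638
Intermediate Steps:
B = -192
(-2506 + (-478 + 2275))*(B + 4774) = (-2506 + (-478 + 2275))*(-192 + 4774) = (-2506 + 1797)*4582 = -709*4582 = -3248638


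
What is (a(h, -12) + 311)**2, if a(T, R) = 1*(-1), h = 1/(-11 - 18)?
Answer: 96100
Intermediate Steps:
h = -1/29 (h = 1/(-29) = -1/29 ≈ -0.034483)
a(T, R) = -1
(a(h, -12) + 311)**2 = (-1 + 311)**2 = 310**2 = 96100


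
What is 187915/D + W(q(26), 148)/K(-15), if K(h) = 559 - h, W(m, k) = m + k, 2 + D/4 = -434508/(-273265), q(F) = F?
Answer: -14737581056669/128601256 ≈ -1.1460e+5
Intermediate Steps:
D = -448088/273265 (D = -8 + 4*(-434508/(-273265)) = -8 + 4*(-434508*(-1/273265)) = -8 + 4*(434508/273265) = -8 + 1738032/273265 = -448088/273265 ≈ -1.6398)
W(m, k) = k + m
187915/D + W(q(26), 148)/K(-15) = 187915/(-448088/273265) + (148 + 26)/(559 - 1*(-15)) = 187915*(-273265/448088) + 174/(559 + 15) = -51350592475/448088 + 174/574 = -51350592475/448088 + 174*(1/574) = -51350592475/448088 + 87/287 = -14737581056669/128601256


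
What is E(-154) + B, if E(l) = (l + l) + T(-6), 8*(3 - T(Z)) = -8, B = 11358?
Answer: 11054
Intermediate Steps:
T(Z) = 4 (T(Z) = 3 - ⅛*(-8) = 3 + 1 = 4)
E(l) = 4 + 2*l (E(l) = (l + l) + 4 = 2*l + 4 = 4 + 2*l)
E(-154) + B = (4 + 2*(-154)) + 11358 = (4 - 308) + 11358 = -304 + 11358 = 11054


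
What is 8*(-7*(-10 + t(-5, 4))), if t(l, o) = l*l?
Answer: -840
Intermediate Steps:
t(l, o) = l**2
8*(-7*(-10 + t(-5, 4))) = 8*(-7*(-10 + (-5)**2)) = 8*(-7*(-10 + 25)) = 8*(-7*15) = 8*(-105) = -840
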